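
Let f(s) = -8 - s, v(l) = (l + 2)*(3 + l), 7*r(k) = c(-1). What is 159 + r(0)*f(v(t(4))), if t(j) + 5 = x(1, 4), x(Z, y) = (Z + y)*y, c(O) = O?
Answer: 1427/7 ≈ 203.86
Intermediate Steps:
r(k) = -⅐ (r(k) = (⅐)*(-1) = -⅐)
x(Z, y) = y*(Z + y)
t(j) = 15 (t(j) = -5 + 4*(1 + 4) = -5 + 4*5 = -5 + 20 = 15)
v(l) = (2 + l)*(3 + l)
159 + r(0)*f(v(t(4))) = 159 - (-8 - (6 + 15² + 5*15))/7 = 159 - (-8 - (6 + 225 + 75))/7 = 159 - (-8 - 1*306)/7 = 159 - (-8 - 306)/7 = 159 - ⅐*(-314) = 159 + 314/7 = 1427/7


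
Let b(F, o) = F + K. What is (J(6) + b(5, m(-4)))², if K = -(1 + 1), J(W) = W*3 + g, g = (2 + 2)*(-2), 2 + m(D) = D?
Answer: 169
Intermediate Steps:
m(D) = -2 + D
g = -8 (g = 4*(-2) = -8)
J(W) = -8 + 3*W (J(W) = W*3 - 8 = 3*W - 8 = -8 + 3*W)
K = -2 (K = -1*2 = -2)
b(F, o) = -2 + F (b(F, o) = F - 2 = -2 + F)
(J(6) + b(5, m(-4)))² = ((-8 + 3*6) + (-2 + 5))² = ((-8 + 18) + 3)² = (10 + 3)² = 13² = 169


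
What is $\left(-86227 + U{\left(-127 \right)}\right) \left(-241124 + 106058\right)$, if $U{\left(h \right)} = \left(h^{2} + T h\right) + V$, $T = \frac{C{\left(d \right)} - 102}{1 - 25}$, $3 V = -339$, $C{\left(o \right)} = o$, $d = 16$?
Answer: $\frac{19089170423}{2} \approx 9.5446 \cdot 10^{9}$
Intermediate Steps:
$V = -113$ ($V = \frac{1}{3} \left(-339\right) = -113$)
$T = \frac{43}{12}$ ($T = \frac{16 - 102}{1 - 25} = - \frac{86}{-24} = \left(-86\right) \left(- \frac{1}{24}\right) = \frac{43}{12} \approx 3.5833$)
$U{\left(h \right)} = -113 + h^{2} + \frac{43 h}{12}$ ($U{\left(h \right)} = \left(h^{2} + \frac{43 h}{12}\right) - 113 = -113 + h^{2} + \frac{43 h}{12}$)
$\left(-86227 + U{\left(-127 \right)}\right) \left(-241124 + 106058\right) = \left(-86227 + \left(-113 + \left(-127\right)^{2} + \frac{43}{12} \left(-127\right)\right)\right) \left(-241124 + 106058\right) = \left(-86227 - - \frac{186731}{12}\right) \left(-135066\right) = \left(-86227 + \frac{186731}{12}\right) \left(-135066\right) = \left(- \frac{847993}{12}\right) \left(-135066\right) = \frac{19089170423}{2}$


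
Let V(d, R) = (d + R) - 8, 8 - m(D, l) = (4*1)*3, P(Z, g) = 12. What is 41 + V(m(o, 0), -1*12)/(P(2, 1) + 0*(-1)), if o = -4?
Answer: 39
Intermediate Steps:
m(D, l) = -4 (m(D, l) = 8 - 4*1*3 = 8 - 4*3 = 8 - 1*12 = 8 - 12 = -4)
V(d, R) = -8 + R + d (V(d, R) = (R + d) - 8 = -8 + R + d)
41 + V(m(o, 0), -1*12)/(P(2, 1) + 0*(-1)) = 41 + (-8 - 1*12 - 4)/(12 + 0*(-1)) = 41 + (-8 - 12 - 4)/(12 + 0) = 41 - 24/12 = 41 - 24*1/12 = 41 - 2 = 39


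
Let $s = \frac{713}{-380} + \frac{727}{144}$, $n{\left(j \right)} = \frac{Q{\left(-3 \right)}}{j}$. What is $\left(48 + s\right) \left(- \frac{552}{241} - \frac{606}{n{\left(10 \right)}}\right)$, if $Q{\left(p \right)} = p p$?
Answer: $- \frac{85487818403}{2472660} \approx -34573.0$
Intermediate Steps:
$Q{\left(p \right)} = p^{2}$
$n{\left(j \right)} = \frac{9}{j}$ ($n{\left(j \right)} = \frac{\left(-3\right)^{2}}{j} = \frac{9}{j}$)
$s = \frac{43397}{13680}$ ($s = 713 \left(- \frac{1}{380}\right) + 727 \cdot \frac{1}{144} = - \frac{713}{380} + \frac{727}{144} = \frac{43397}{13680} \approx 3.1723$)
$\left(48 + s\right) \left(- \frac{552}{241} - \frac{606}{n{\left(10 \right)}}\right) = \left(48 + \frac{43397}{13680}\right) \left(- \frac{552}{241} - \frac{606}{9 \cdot \frac{1}{10}}\right) = \frac{700037 \left(\left(-552\right) \frac{1}{241} - \frac{606}{9 \cdot \frac{1}{10}}\right)}{13680} = \frac{700037 \left(- \frac{552}{241} - \frac{606}{\frac{9}{10}}\right)}{13680} = \frac{700037 \left(- \frac{552}{241} - \frac{2020}{3}\right)}{13680} = \frac{700037}{13680} \left(- \frac{488476}{723}\right) = - \frac{85487818403}{2472660}$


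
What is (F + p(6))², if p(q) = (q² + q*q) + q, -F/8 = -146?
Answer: 1552516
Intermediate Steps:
F = 1168 (F = -8*(-146) = 1168)
p(q) = q + 2*q² (p(q) = (q² + q²) + q = 2*q² + q = q + 2*q²)
(F + p(6))² = (1168 + 6*(1 + 2*6))² = (1168 + 6*(1 + 12))² = (1168 + 6*13)² = (1168 + 78)² = 1246² = 1552516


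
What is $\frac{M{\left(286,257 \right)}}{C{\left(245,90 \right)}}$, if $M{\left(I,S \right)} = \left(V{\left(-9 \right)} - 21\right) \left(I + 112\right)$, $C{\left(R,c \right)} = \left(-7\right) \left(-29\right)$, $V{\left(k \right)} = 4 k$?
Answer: $- \frac{22686}{203} \approx -111.75$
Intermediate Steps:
$C{\left(R,c \right)} = 203$
$M{\left(I,S \right)} = -6384 - 57 I$ ($M{\left(I,S \right)} = \left(4 \left(-9\right) - 21\right) \left(I + 112\right) = \left(-36 - 21\right) \left(112 + I\right) = - 57 \left(112 + I\right) = -6384 - 57 I$)
$\frac{M{\left(286,257 \right)}}{C{\left(245,90 \right)}} = \frac{-6384 - 16302}{203} = \left(-6384 - 16302\right) \frac{1}{203} = \left(-22686\right) \frac{1}{203} = - \frac{22686}{203}$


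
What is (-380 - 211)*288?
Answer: -170208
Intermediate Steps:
(-380 - 211)*288 = -591*288 = -170208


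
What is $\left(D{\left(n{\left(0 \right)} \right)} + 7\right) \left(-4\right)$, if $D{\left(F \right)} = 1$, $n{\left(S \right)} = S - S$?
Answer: $-32$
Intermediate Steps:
$n{\left(S \right)} = 0$
$\left(D{\left(n{\left(0 \right)} \right)} + 7\right) \left(-4\right) = \left(1 + 7\right) \left(-4\right) = 8 \left(-4\right) = -32$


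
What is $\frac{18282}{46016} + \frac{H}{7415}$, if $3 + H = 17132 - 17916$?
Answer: $\frac{49673219}{170604320} \approx 0.29116$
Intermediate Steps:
$H = -787$ ($H = -3 + \left(17132 - 17916\right) = -3 - 784 = -787$)
$\frac{18282}{46016} + \frac{H}{7415} = \frac{18282}{46016} - \frac{787}{7415} = 18282 \cdot \frac{1}{46016} - \frac{787}{7415} = \frac{9141}{23008} - \frac{787}{7415} = \frac{49673219}{170604320}$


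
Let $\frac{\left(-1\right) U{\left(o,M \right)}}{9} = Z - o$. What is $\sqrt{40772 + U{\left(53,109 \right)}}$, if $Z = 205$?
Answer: $2 \sqrt{9851} \approx 198.5$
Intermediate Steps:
$U{\left(o,M \right)} = -1845 + 9 o$ ($U{\left(o,M \right)} = - 9 \left(205 - o\right) = -1845 + 9 o$)
$\sqrt{40772 + U{\left(53,109 \right)}} = \sqrt{40772 + \left(-1845 + 9 \cdot 53\right)} = \sqrt{40772 + \left(-1845 + 477\right)} = \sqrt{40772 - 1368} = \sqrt{39404} = 2 \sqrt{9851}$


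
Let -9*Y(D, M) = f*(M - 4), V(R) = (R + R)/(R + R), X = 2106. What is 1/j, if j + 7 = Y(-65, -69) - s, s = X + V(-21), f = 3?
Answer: -3/6269 ≈ -0.00047855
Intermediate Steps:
V(R) = 1 (V(R) = (2*R)/((2*R)) = (2*R)*(1/(2*R)) = 1)
Y(D, M) = 4/3 - M/3 (Y(D, M) = -(M - 4)/3 = -(-4 + M)/3 = -(-12 + 3*M)/9 = 4/3 - M/3)
s = 2107 (s = 2106 + 1 = 2107)
j = -6269/3 (j = -7 + ((4/3 - ⅓*(-69)) - 1*2107) = -7 + ((4/3 + 23) - 2107) = -7 + (73/3 - 2107) = -7 - 6248/3 = -6269/3 ≈ -2089.7)
1/j = 1/(-6269/3) = -3/6269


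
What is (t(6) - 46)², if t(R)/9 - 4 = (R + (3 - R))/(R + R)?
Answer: 961/16 ≈ 60.063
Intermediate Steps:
t(R) = 36 + 27/(2*R) (t(R) = 36 + 9*((R + (3 - R))/(R + R)) = 36 + 9*(3/((2*R))) = 36 + 9*(3*(1/(2*R))) = 36 + 9*(3/(2*R)) = 36 + 27/(2*R))
(t(6) - 46)² = ((36 + (27/2)/6) - 46)² = ((36 + (27/2)*(⅙)) - 46)² = ((36 + 9/4) - 46)² = (153/4 - 46)² = (-31/4)² = 961/16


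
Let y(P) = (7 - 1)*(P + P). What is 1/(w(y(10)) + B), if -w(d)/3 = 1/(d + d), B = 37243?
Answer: 80/2979439 ≈ 2.6851e-5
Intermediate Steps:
y(P) = 12*P (y(P) = 6*(2*P) = 12*P)
w(d) = -3/(2*d) (w(d) = -3/(d + d) = -3*1/(2*d) = -3/(2*d))
1/(w(y(10)) + B) = 1/(-3/(2*(12*10)) + 37243) = 1/(-3/2/120 + 37243) = 1/(-3/2*1/120 + 37243) = 1/(-1/80 + 37243) = 1/(2979439/80) = 80/2979439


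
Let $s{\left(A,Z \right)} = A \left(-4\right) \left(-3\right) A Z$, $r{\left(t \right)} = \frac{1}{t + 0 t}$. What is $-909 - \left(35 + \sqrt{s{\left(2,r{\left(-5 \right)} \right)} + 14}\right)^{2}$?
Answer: $- \frac{10692}{5} - 14 \sqrt{110} \approx -2285.2$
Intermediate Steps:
$r{\left(t \right)} = \frac{1}{t}$ ($r{\left(t \right)} = \frac{1}{t + 0} = \frac{1}{t}$)
$s{\left(A,Z \right)} = 12 Z A^{2}$ ($s{\left(A,Z \right)} = - 4 A \left(-3\right) A Z = 12 A A Z = 12 A^{2} Z = 12 Z A^{2}$)
$-909 - \left(35 + \sqrt{s{\left(2,r{\left(-5 \right)} \right)} + 14}\right)^{2} = -909 - \left(35 + \sqrt{\frac{12 \cdot 2^{2}}{-5} + 14}\right)^{2} = -909 - \left(35 + \sqrt{12 \left(- \frac{1}{5}\right) 4 + 14}\right)^{2} = -909 - \left(35 + \sqrt{- \frac{48}{5} + 14}\right)^{2} = -909 - \left(35 + \sqrt{\frac{22}{5}}\right)^{2} = -909 - \left(35 + \frac{\sqrt{110}}{5}\right)^{2}$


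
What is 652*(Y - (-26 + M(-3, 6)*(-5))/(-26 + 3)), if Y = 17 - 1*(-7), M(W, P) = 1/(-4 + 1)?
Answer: 1032116/69 ≈ 14958.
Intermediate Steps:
M(W, P) = -⅓ (M(W, P) = 1/(-3) = -⅓)
Y = 24 (Y = 17 + 7 = 24)
652*(Y - (-26 + M(-3, 6)*(-5))/(-26 + 3)) = 652*(24 - (-26 - ⅓*(-5))/(-26 + 3)) = 652*(24 - (-26 + 5/3)/(-23)) = 652*(24 - (-73)*(-1)/(3*23)) = 652*(24 - 1*73/69) = 652*(24 - 73/69) = 652*(1583/69) = 1032116/69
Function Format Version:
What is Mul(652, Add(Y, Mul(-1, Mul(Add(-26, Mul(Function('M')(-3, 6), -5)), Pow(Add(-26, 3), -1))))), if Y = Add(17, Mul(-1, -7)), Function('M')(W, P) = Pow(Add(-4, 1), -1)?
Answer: Rational(1032116, 69) ≈ 14958.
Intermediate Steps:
Function('M')(W, P) = Rational(-1, 3) (Function('M')(W, P) = Pow(-3, -1) = Rational(-1, 3))
Y = 24 (Y = Add(17, 7) = 24)
Mul(652, Add(Y, Mul(-1, Mul(Add(-26, Mul(Function('M')(-3, 6), -5)), Pow(Add(-26, 3), -1))))) = Mul(652, Add(24, Mul(-1, Mul(Add(-26, Mul(Rational(-1, 3), -5)), Pow(Add(-26, 3), -1))))) = Mul(652, Add(24, Mul(-1, Mul(Add(-26, Rational(5, 3)), Pow(-23, -1))))) = Mul(652, Add(24, Mul(-1, Mul(Rational(-73, 3), Rational(-1, 23))))) = Mul(652, Add(24, Mul(-1, Rational(73, 69)))) = Mul(652, Add(24, Rational(-73, 69))) = Mul(652, Rational(1583, 69)) = Rational(1032116, 69)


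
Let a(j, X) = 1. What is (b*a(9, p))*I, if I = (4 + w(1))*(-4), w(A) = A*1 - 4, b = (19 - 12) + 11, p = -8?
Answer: -72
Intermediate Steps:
b = 18 (b = 7 + 11 = 18)
w(A) = -4 + A (w(A) = A - 4 = -4 + A)
I = -4 (I = (4 + (-4 + 1))*(-4) = (4 - 3)*(-4) = 1*(-4) = -4)
(b*a(9, p))*I = (18*1)*(-4) = 18*(-4) = -72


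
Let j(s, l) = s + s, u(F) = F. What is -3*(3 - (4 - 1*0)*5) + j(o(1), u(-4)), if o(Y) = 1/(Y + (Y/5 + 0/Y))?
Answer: 158/3 ≈ 52.667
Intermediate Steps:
o(Y) = 5/(6*Y) (o(Y) = 1/(Y + (Y*(⅕) + 0)) = 1/(Y + (Y/5 + 0)) = 1/(Y + Y/5) = 1/(6*Y/5) = 5/(6*Y))
j(s, l) = 2*s
-3*(3 - (4 - 1*0)*5) + j(o(1), u(-4)) = -3*(3 - (4 - 1*0)*5) + 2*((⅚)/1) = -3*(3 - (4 + 0)*5) + 2*((⅚)*1) = -3*(3 - 4*5) + 2*(⅚) = -3*(3 - 1*20) + 5/3 = -3*(3 - 20) + 5/3 = -3*(-17) + 5/3 = 51 + 5/3 = 158/3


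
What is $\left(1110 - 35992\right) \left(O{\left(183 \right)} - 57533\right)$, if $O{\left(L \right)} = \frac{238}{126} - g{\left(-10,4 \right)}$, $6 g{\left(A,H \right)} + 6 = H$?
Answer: $\frac{18061097314}{9} \approx 2.0068 \cdot 10^{9}$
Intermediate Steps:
$g{\left(A,H \right)} = -1 + \frac{H}{6}$
$O{\left(L \right)} = \frac{20}{9}$ ($O{\left(L \right)} = \frac{238}{126} - \left(-1 + \frac{1}{6} \cdot 4\right) = 238 \cdot \frac{1}{126} - \left(-1 + \frac{2}{3}\right) = \frac{17}{9} - - \frac{1}{3} = \frac{17}{9} + \frac{1}{3} = \frac{20}{9}$)
$\left(1110 - 35992\right) \left(O{\left(183 \right)} - 57533\right) = \left(1110 - 35992\right) \left(\frac{20}{9} - 57533\right) = \left(-34882\right) \left(- \frac{517777}{9}\right) = \frac{18061097314}{9}$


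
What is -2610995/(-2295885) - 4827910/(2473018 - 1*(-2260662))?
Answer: 25505773225/217359698136 ≈ 0.11734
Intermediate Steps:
-2610995/(-2295885) - 4827910/(2473018 - 1*(-2260662)) = -2610995*(-1/2295885) - 4827910/(2473018 + 2260662) = 522199/459177 - 4827910/4733680 = 522199/459177 - 4827910*1/4733680 = 522199/459177 - 482791/473368 = 25505773225/217359698136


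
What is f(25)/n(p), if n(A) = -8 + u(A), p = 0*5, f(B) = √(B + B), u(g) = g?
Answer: -5*√2/8 ≈ -0.88388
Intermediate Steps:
f(B) = √2*√B (f(B) = √(2*B) = √2*√B)
p = 0
n(A) = -8 + A
f(25)/n(p) = (√2*√25)/(-8 + 0) = (√2*5)/(-8) = (5*√2)*(-⅛) = -5*√2/8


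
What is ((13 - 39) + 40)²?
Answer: 196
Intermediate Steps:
((13 - 39) + 40)² = (-26 + 40)² = 14² = 196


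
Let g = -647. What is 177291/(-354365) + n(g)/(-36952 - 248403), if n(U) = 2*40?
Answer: -10123844501/20223964915 ≈ -0.50059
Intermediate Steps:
n(U) = 80
177291/(-354365) + n(g)/(-36952 - 248403) = 177291/(-354365) + 80/(-36952 - 248403) = 177291*(-1/354365) + 80/(-285355) = -177291/354365 + 80*(-1/285355) = -177291/354365 - 16/57071 = -10123844501/20223964915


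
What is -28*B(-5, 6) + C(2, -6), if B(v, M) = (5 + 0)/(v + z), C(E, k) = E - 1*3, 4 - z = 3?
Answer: 34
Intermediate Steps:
z = 1 (z = 4 - 1*3 = 4 - 3 = 1)
C(E, k) = -3 + E (C(E, k) = E - 3 = -3 + E)
B(v, M) = 5/(1 + v) (B(v, M) = (5 + 0)/(v + 1) = 5/(1 + v))
-28*B(-5, 6) + C(2, -6) = -140/(1 - 5) + (-3 + 2) = -140/(-4) - 1 = -140*(-1)/4 - 1 = -28*(-5/4) - 1 = 35 - 1 = 34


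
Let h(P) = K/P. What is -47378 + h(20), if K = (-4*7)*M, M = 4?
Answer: -236918/5 ≈ -47384.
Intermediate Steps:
K = -112 (K = -4*7*4 = -28*4 = -112)
h(P) = -112/P
-47378 + h(20) = -47378 - 112/20 = -47378 - 112*1/20 = -47378 - 28/5 = -236918/5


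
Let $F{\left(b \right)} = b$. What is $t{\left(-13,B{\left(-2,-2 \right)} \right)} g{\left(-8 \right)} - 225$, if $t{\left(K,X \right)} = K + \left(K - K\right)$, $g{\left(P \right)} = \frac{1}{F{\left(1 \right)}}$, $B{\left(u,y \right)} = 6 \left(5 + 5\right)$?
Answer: $-238$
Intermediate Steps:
$B{\left(u,y \right)} = 60$ ($B{\left(u,y \right)} = 6 \cdot 10 = 60$)
$g{\left(P \right)} = 1$ ($g{\left(P \right)} = 1^{-1} = 1$)
$t{\left(K,X \right)} = K$ ($t{\left(K,X \right)} = K + 0 = K$)
$t{\left(-13,B{\left(-2,-2 \right)} \right)} g{\left(-8 \right)} - 225 = \left(-13\right) 1 - 225 = -13 - 225 = -238$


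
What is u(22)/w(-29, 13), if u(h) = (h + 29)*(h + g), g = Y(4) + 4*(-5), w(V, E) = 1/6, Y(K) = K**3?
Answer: 20196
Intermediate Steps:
w(V, E) = 1/6
g = 44 (g = 4**3 + 4*(-5) = 64 - 20 = 44)
u(h) = (29 + h)*(44 + h) (u(h) = (h + 29)*(h + 44) = (29 + h)*(44 + h))
u(22)/w(-29, 13) = (1276 + 22**2 + 73*22)/(1/6) = (1276 + 484 + 1606)*6 = 3366*6 = 20196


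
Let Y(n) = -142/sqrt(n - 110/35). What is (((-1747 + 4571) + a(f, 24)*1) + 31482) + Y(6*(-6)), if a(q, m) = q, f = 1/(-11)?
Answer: 377365/11 + 71*I*sqrt(1918)/137 ≈ 34306.0 + 22.697*I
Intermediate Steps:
f = -1/11 ≈ -0.090909
Y(n) = -142/sqrt(-22/7 + n) (Y(n) = -142/sqrt(n - 110*1/35) = -142/sqrt(n - 22/7) = -142/sqrt(-22/7 + n))
(((-1747 + 4571) + a(f, 24)*1) + 31482) + Y(6*(-6)) = (((-1747 + 4571) - 1/11*1) + 31482) - 142*sqrt(7)/sqrt(-22 + 7*(6*(-6))) = ((2824 - 1/11) + 31482) - 142*sqrt(7)/sqrt(-22 + 7*(-36)) = (31063/11 + 31482) - 142*sqrt(7)/sqrt(-22 - 252) = 377365/11 - 142*sqrt(7)/sqrt(-274) = 377365/11 - 142*sqrt(7)*(-I*sqrt(274)/274) = 377365/11 + 71*I*sqrt(1918)/137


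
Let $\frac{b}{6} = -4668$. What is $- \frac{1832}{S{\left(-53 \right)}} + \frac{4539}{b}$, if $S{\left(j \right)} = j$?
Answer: $\frac{17023363}{494808} \approx 34.404$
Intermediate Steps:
$b = -28008$ ($b = 6 \left(-4668\right) = -28008$)
$- \frac{1832}{S{\left(-53 \right)}} + \frac{4539}{b} = - \frac{1832}{-53} + \frac{4539}{-28008} = \left(-1832\right) \left(- \frac{1}{53}\right) + 4539 \left(- \frac{1}{28008}\right) = \frac{1832}{53} - \frac{1513}{9336} = \frac{17023363}{494808}$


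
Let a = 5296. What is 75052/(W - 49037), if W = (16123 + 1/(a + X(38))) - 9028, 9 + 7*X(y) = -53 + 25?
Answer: -2779550820/1553321963 ≈ -1.7894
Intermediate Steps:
X(y) = -37/7 (X(y) = -9/7 + (-53 + 25)/7 = -9/7 + (⅐)*(-28) = -9/7 - 4 = -37/7)
W = 262763332/37035 (W = (16123 + 1/(5296 - 37/7)) - 9028 = (16123 + 1/(37035/7)) - 9028 = (16123 + 7/37035) - 9028 = 597115312/37035 - 9028 = 262763332/37035 ≈ 7095.0)
75052/(W - 49037) = 75052/(262763332/37035 - 49037) = 75052/(-1553321963/37035) = 75052*(-37035/1553321963) = -2779550820/1553321963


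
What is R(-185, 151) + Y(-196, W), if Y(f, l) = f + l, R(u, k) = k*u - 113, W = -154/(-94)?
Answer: -1327391/47 ≈ -28242.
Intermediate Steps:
W = 77/47 (W = -154*(-1/94) = 77/47 ≈ 1.6383)
R(u, k) = -113 + k*u
R(-185, 151) + Y(-196, W) = (-113 + 151*(-185)) + (-196 + 77/47) = (-113 - 27935) - 9135/47 = -28048 - 9135/47 = -1327391/47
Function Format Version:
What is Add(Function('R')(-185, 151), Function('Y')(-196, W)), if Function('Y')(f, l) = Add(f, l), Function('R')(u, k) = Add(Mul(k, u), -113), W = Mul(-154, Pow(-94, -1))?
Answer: Rational(-1327391, 47) ≈ -28242.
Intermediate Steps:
W = Rational(77, 47) (W = Mul(-154, Rational(-1, 94)) = Rational(77, 47) ≈ 1.6383)
Function('R')(u, k) = Add(-113, Mul(k, u))
Add(Function('R')(-185, 151), Function('Y')(-196, W)) = Add(Add(-113, Mul(151, -185)), Add(-196, Rational(77, 47))) = Add(Add(-113, -27935), Rational(-9135, 47)) = Add(-28048, Rational(-9135, 47)) = Rational(-1327391, 47)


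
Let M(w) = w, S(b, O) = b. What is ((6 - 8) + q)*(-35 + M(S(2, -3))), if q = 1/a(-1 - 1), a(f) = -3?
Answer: 77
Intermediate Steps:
q = -⅓ (q = 1/(-3) = -⅓ ≈ -0.33333)
((6 - 8) + q)*(-35 + M(S(2, -3))) = ((6 - 8) - ⅓)*(-35 + 2) = (-2 - ⅓)*(-33) = -7/3*(-33) = 77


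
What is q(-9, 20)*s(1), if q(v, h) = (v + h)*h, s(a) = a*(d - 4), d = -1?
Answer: -1100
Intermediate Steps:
s(a) = -5*a (s(a) = a*(-1 - 4) = a*(-5) = -5*a)
q(v, h) = h*(h + v) (q(v, h) = (h + v)*h = h*(h + v))
q(-9, 20)*s(1) = (20*(20 - 9))*(-5*1) = (20*11)*(-5) = 220*(-5) = -1100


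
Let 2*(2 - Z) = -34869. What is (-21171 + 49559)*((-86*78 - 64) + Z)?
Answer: 302743826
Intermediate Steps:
Z = 34873/2 (Z = 2 - ½*(-34869) = 2 + 34869/2 = 34873/2 ≈ 17437.)
(-21171 + 49559)*((-86*78 - 64) + Z) = (-21171 + 49559)*((-86*78 - 64) + 34873/2) = 28388*((-6708 - 64) + 34873/2) = 28388*(-6772 + 34873/2) = 28388*(21329/2) = 302743826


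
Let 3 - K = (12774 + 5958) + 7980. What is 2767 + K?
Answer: -23942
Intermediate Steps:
K = -26709 (K = 3 - ((12774 + 5958) + 7980) = 3 - (18732 + 7980) = 3 - 1*26712 = 3 - 26712 = -26709)
2767 + K = 2767 - 26709 = -23942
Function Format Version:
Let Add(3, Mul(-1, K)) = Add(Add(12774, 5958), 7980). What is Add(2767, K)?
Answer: -23942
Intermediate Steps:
K = -26709 (K = Add(3, Mul(-1, Add(Add(12774, 5958), 7980))) = Add(3, Mul(-1, Add(18732, 7980))) = Add(3, Mul(-1, 26712)) = Add(3, -26712) = -26709)
Add(2767, K) = Add(2767, -26709) = -23942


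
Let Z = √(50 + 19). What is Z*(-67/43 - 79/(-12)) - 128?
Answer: -128 + 2593*√69/516 ≈ -86.258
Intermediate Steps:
Z = √69 ≈ 8.3066
Z*(-67/43 - 79/(-12)) - 128 = √69*(-67/43 - 79/(-12)) - 128 = √69*(-67*1/43 - 79*(-1/12)) - 128 = √69*(-67/43 + 79/12) - 128 = √69*(2593/516) - 128 = 2593*√69/516 - 128 = -128 + 2593*√69/516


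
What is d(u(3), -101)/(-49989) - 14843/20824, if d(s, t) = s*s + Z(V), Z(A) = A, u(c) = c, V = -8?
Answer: -39053029/54787944 ≈ -0.71280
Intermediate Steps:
d(s, t) = -8 + s**2 (d(s, t) = s*s - 8 = s**2 - 8 = -8 + s**2)
d(u(3), -101)/(-49989) - 14843/20824 = (-8 + 3**2)/(-49989) - 14843/20824 = (-8 + 9)*(-1/49989) - 14843*1/20824 = 1*(-1/49989) - 14843/20824 = -1/49989 - 14843/20824 = -39053029/54787944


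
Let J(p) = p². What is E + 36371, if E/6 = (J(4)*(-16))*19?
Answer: 7187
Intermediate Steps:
E = -29184 (E = 6*((4²*(-16))*19) = 6*((16*(-16))*19) = 6*(-256*19) = 6*(-4864) = -29184)
E + 36371 = -29184 + 36371 = 7187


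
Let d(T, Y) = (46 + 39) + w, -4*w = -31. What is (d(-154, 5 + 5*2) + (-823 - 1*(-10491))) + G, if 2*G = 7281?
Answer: 53605/4 ≈ 13401.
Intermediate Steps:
w = 31/4 (w = -¼*(-31) = 31/4 ≈ 7.7500)
G = 7281/2 (G = (½)*7281 = 7281/2 ≈ 3640.5)
d(T, Y) = 371/4 (d(T, Y) = (46 + 39) + 31/4 = 85 + 31/4 = 371/4)
(d(-154, 5 + 5*2) + (-823 - 1*(-10491))) + G = (371/4 + (-823 - 1*(-10491))) + 7281/2 = (371/4 + (-823 + 10491)) + 7281/2 = (371/4 + 9668) + 7281/2 = 39043/4 + 7281/2 = 53605/4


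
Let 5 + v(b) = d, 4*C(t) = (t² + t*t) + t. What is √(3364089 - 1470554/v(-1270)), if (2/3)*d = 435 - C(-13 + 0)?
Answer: √70671149065/145 ≈ 1833.4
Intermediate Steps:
C(t) = t²/2 + t/4 (C(t) = ((t² + t*t) + t)/4 = ((t² + t²) + t)/4 = (2*t² + t)/4 = (t + 2*t²)/4 = t²/2 + t/4)
d = 4245/8 (d = 3*(435 - (-13 + 0)*(1 + 2*(-13 + 0))/4)/2 = 3*(435 - (-13)*(1 + 2*(-13))/4)/2 = 3*(435 - (-13)*(1 - 26)/4)/2 = 3*(435 - (-13)*(-25)/4)/2 = 3*(435 - 1*325/4)/2 = 3*(435 - 325/4)/2 = (3/2)*(1415/4) = 4245/8 ≈ 530.63)
v(b) = 4205/8 (v(b) = -5 + 4245/8 = 4205/8)
√(3364089 - 1470554/v(-1270)) = √(3364089 - 1470554/4205/8) = √(3364089 - 1470554*8/4205) = √(3364089 - 11764432/4205) = √(14134229813/4205) = √70671149065/145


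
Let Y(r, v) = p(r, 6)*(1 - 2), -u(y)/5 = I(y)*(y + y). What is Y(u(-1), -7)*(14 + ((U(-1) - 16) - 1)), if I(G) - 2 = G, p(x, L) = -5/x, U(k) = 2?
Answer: -½ ≈ -0.50000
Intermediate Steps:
I(G) = 2 + G
u(y) = -10*y*(2 + y) (u(y) = -5*(2 + y)*(y + y) = -5*(2 + y)*2*y = -10*y*(2 + y))
Y(r, v) = 5/r (Y(r, v) = (-5/r)*(1 - 2) = -5/r*(-1) = 5/r)
Y(u(-1), -7)*(14 + ((U(-1) - 16) - 1)) = (5/((-10*(-1)*(2 - 1))))*(14 + ((2 - 16) - 1)) = (5/((-10*(-1)*1)))*(14 + (-14 - 1)) = (5/10)*(14 - 15) = (5*(⅒))*(-1) = (½)*(-1) = -½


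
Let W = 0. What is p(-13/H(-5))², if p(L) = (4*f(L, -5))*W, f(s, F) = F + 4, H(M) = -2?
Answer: 0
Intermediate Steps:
f(s, F) = 4 + F
p(L) = 0 (p(L) = (4*(4 - 5))*0 = (4*(-1))*0 = -4*0 = 0)
p(-13/H(-5))² = 0² = 0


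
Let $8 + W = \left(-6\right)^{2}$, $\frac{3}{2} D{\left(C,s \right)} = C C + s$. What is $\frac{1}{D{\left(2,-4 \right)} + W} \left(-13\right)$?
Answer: $- \frac{13}{28} \approx -0.46429$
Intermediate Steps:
$D{\left(C,s \right)} = \frac{2 s}{3} + \frac{2 C^{2}}{3}$ ($D{\left(C,s \right)} = \frac{2 \left(C C + s\right)}{3} = \frac{2 \left(C^{2} + s\right)}{3} = \frac{2 \left(s + C^{2}\right)}{3} = \frac{2 s}{3} + \frac{2 C^{2}}{3}$)
$W = 28$ ($W = -8 + \left(-6\right)^{2} = -8 + 36 = 28$)
$\frac{1}{D{\left(2,-4 \right)} + W} \left(-13\right) = \frac{1}{\left(\frac{2}{3} \left(-4\right) + \frac{2 \cdot 2^{2}}{3}\right) + 28} \left(-13\right) = \frac{1}{\left(- \frac{8}{3} + \frac{2}{3} \cdot 4\right) + 28} \left(-13\right) = \frac{1}{\left(- \frac{8}{3} + \frac{8}{3}\right) + 28} \left(-13\right) = \frac{1}{0 + 28} \left(-13\right) = \frac{1}{28} \left(-13\right) = - \frac{13}{28}$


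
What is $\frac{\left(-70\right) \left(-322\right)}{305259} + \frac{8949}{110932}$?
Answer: $\frac{5232170071}{33862991388} \approx 0.15451$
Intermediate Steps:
$\frac{\left(-70\right) \left(-322\right)}{305259} + \frac{8949}{110932} = 22540 \cdot \frac{1}{305259} + 8949 \cdot \frac{1}{110932} = \frac{22540}{305259} + \frac{8949}{110932} = \frac{5232170071}{33862991388}$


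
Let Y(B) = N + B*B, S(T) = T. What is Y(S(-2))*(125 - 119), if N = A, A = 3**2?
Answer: 78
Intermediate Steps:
A = 9
N = 9
Y(B) = 9 + B**2 (Y(B) = 9 + B*B = 9 + B**2)
Y(S(-2))*(125 - 119) = (9 + (-2)**2)*(125 - 119) = (9 + 4)*6 = 13*6 = 78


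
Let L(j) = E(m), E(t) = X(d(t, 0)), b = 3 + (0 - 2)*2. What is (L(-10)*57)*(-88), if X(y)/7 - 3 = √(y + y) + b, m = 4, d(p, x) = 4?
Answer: -70224 - 70224*√2 ≈ -1.6954e+5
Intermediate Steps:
b = -1 (b = 3 - 2*2 = 3 - 4 = -1)
X(y) = 14 + 7*√2*√y (X(y) = 21 + 7*(√(y + y) - 1) = 21 + 7*(√(2*y) - 1) = 21 + 7*(√2*√y - 1) = 21 + 7*(-1 + √2*√y) = 21 + (-7 + 7*√2*√y) = 14 + 7*√2*√y)
E(t) = 14 + 14*√2 (E(t) = 14 + 7*√2*√4 = 14 + 7*√2*2 = 14 + 14*√2)
L(j) = 14 + 14*√2
(L(-10)*57)*(-88) = ((14 + 14*√2)*57)*(-88) = (798 + 798*√2)*(-88) = -70224 - 70224*√2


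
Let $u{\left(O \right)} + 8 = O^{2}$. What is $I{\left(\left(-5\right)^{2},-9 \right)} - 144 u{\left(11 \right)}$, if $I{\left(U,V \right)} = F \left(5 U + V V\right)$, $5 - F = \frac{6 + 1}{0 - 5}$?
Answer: $- \frac{74768}{5} \approx -14954.0$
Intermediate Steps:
$F = \frac{32}{5}$ ($F = 5 - \frac{6 + 1}{0 - 5} = 5 - \frac{7}{-5} = 5 - 7 \left(- \frac{1}{5}\right) = 5 - - \frac{7}{5} = 5 + \frac{7}{5} = \frac{32}{5} \approx 6.4$)
$u{\left(O \right)} = -8 + O^{2}$
$I{\left(U,V \right)} = 32 U + \frac{32 V^{2}}{5}$ ($I{\left(U,V \right)} = \frac{32 \left(5 U + V V\right)}{5} = \frac{32 \left(5 U + V^{2}\right)}{5} = \frac{32 \left(V^{2} + 5 U\right)}{5} = 32 U + \frac{32 V^{2}}{5}$)
$I{\left(\left(-5\right)^{2},-9 \right)} - 144 u{\left(11 \right)} = \left(32 \left(-5\right)^{2} + \frac{32 \left(-9\right)^{2}}{5}\right) - 144 \left(-8 + 11^{2}\right) = \left(32 \cdot 25 + \frac{32}{5} \cdot 81\right) - 144 \left(-8 + 121\right) = \left(800 + \frac{2592}{5}\right) - 16272 = \frac{6592}{5} - 16272 = - \frac{74768}{5}$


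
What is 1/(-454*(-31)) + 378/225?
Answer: 591133/351850 ≈ 1.6801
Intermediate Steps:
1/(-454*(-31)) + 378/225 = -1/454*(-1/31) + 378*(1/225) = 1/14074 + 42/25 = 591133/351850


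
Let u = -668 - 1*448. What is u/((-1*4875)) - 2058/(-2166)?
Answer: 691667/586625 ≈ 1.1791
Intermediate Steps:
u = -1116 (u = -668 - 448 = -1116)
u/((-1*4875)) - 2058/(-2166) = -1116/((-1*4875)) - 2058/(-2166) = -1116/(-4875) - 2058*(-1/2166) = -1116*(-1/4875) + 343/361 = 372/1625 + 343/361 = 691667/586625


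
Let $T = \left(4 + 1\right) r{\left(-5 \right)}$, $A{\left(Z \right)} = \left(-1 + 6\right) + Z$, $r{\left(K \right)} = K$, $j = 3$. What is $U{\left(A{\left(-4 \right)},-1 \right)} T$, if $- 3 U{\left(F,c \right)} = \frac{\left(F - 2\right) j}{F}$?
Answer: $-25$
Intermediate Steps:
$A{\left(Z \right)} = 5 + Z$
$U{\left(F,c \right)} = - \frac{-6 + 3 F}{3 F}$ ($U{\left(F,c \right)} = - \frac{\left(F - 2\right) 3 \frac{1}{F}}{3} = - \frac{\left(-2 + F\right) 3 \frac{1}{F}}{3} = - \frac{\left(-6 + 3 F\right) \frac{1}{F}}{3} = - \frac{\frac{1}{F} \left(-6 + 3 F\right)}{3} = - \frac{-6 + 3 F}{3 F}$)
$T = -25$ ($T = \left(4 + 1\right) \left(-5\right) = 5 \left(-5\right) = -25$)
$U{\left(A{\left(-4 \right)},-1 \right)} T = \frac{2 - \left(5 - 4\right)}{5 - 4} \left(-25\right) = \frac{2 - 1}{1} \left(-25\right) = 1 \left(2 - 1\right) \left(-25\right) = 1 \cdot 1 \left(-25\right) = 1 \left(-25\right) = -25$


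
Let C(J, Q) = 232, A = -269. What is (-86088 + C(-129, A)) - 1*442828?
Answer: -528684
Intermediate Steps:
(-86088 + C(-129, A)) - 1*442828 = (-86088 + 232) - 1*442828 = -85856 - 442828 = -528684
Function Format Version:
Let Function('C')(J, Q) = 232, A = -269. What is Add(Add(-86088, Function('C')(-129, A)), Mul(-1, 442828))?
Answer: -528684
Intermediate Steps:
Add(Add(-86088, Function('C')(-129, A)), Mul(-1, 442828)) = Add(Add(-86088, 232), Mul(-1, 442828)) = Add(-85856, -442828) = -528684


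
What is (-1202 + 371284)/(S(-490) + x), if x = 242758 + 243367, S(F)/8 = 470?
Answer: 370082/489885 ≈ 0.75545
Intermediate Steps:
S(F) = 3760 (S(F) = 8*470 = 3760)
x = 486125
(-1202 + 371284)/(S(-490) + x) = (-1202 + 371284)/(3760 + 486125) = 370082/489885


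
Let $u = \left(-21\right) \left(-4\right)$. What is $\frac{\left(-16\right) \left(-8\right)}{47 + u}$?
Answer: $\frac{128}{131} \approx 0.9771$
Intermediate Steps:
$u = 84$
$\frac{\left(-16\right) \left(-8\right)}{47 + u} = \frac{\left(-16\right) \left(-8\right)}{47 + 84} = \frac{128}{131}$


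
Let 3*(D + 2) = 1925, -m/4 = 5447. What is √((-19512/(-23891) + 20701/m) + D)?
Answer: √389896240322734456857/780805662 ≈ 25.289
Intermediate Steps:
m = -21788 (m = -4*5447 = -21788)
D = 1919/3 (D = -2 + (⅓)*1925 = -2 + 1925/3 = 1919/3 ≈ 639.67)
√((-19512/(-23891) + 20701/m) + D) = √((-19512/(-23891) + 20701/(-21788)) + 1919/3) = √((-19512*(-1/23891) + 20701*(-1/21788)) + 1919/3) = √((19512/23891 - 20701/21788) + 1919/3) = √(-69440135/520537108 + 1919/3) = √(998702389847/1561611324) = √389896240322734456857/780805662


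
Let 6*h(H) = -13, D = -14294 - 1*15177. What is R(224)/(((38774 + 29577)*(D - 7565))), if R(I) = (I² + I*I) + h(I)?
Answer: -602099/15188685816 ≈ -3.9641e-5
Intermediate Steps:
D = -29471 (D = -14294 - 15177 = -29471)
h(H) = -13/6 (h(H) = (⅙)*(-13) = -13/6)
R(I) = -13/6 + 2*I² (R(I) = (I² + I*I) - 13/6 = (I² + I²) - 13/6 = 2*I² - 13/6 = -13/6 + 2*I²)
R(224)/(((38774 + 29577)*(D - 7565))) = (-13/6 + 2*224²)/(((38774 + 29577)*(-29471 - 7565))) = (-13/6 + 2*50176)/((68351*(-37036))) = (-13/6 + 100352)/(-2531447636) = (602099/6)*(-1/2531447636) = -602099/15188685816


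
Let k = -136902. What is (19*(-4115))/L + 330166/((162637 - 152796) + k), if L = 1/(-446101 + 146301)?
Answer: 2978292432312834/127061 ≈ 2.3440e+10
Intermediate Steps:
L = -1/299800 (L = 1/(-299800) = -1/299800 ≈ -3.3356e-6)
(19*(-4115))/L + 330166/((162637 - 152796) + k) = (19*(-4115))/(-1/299800) + 330166/((162637 - 152796) - 136902) = -78185*(-299800) + 330166/(9841 - 136902) = 23439863000 + 330166/(-127061) = 23439863000 + 330166*(-1/127061) = 23439863000 - 330166/127061 = 2978292432312834/127061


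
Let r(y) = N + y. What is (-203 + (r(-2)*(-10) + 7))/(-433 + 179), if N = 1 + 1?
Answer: 98/127 ≈ 0.77165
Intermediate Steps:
N = 2
r(y) = 2 + y
(-203 + (r(-2)*(-10) + 7))/(-433 + 179) = (-203 + ((2 - 2)*(-10) + 7))/(-433 + 179) = (-203 + (0*(-10) + 7))/(-254) = (-203 + (0 + 7))*(-1/254) = (-203 + 7)*(-1/254) = -196*(-1/254) = 98/127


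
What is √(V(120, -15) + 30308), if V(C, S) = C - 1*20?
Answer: 2*√7602 ≈ 174.38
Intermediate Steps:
V(C, S) = -20 + C (V(C, S) = C - 20 = -20 + C)
√(V(120, -15) + 30308) = √((-20 + 120) + 30308) = √(100 + 30308) = √30408 = 2*√7602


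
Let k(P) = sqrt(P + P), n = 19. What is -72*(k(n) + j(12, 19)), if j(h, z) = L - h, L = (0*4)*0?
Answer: 864 - 72*sqrt(38) ≈ 420.16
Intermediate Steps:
L = 0 (L = 0*0 = 0)
j(h, z) = -h (j(h, z) = 0 - h = -h)
k(P) = sqrt(2)*sqrt(P) (k(P) = sqrt(2*P) = sqrt(2)*sqrt(P))
-72*(k(n) + j(12, 19)) = -72*(sqrt(2)*sqrt(19) - 1*12) = -72*(sqrt(38) - 12) = -72*(-12 + sqrt(38)) = 864 - 72*sqrt(38)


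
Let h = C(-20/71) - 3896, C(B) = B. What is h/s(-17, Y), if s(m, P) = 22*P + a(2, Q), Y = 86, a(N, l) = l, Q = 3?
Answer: -276636/134545 ≈ -2.0561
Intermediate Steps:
s(m, P) = 3 + 22*P (s(m, P) = 22*P + 3 = 3 + 22*P)
h = -276636/71 (h = -20/71 - 3896 = -276636/71 ≈ -3896.3)
h/s(-17, Y) = -276636/(71*(3 + 22*86)) = -276636/(71*(3 + 1892)) = -276636/71/1895 = -276636/71*1/1895 = -276636/134545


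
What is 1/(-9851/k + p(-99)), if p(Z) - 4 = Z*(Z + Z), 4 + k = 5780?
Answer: 5776/113234405 ≈ 5.1009e-5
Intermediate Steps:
k = 5776 (k = -4 + 5780 = 5776)
p(Z) = 4 + 2*Z² (p(Z) = 4 + Z*(Z + Z) = 4 + Z*(2*Z) = 4 + 2*Z²)
1/(-9851/k + p(-99)) = 1/(-9851/5776 + (4 + 2*(-99)²)) = 1/(-9851*1/5776 + (4 + 2*9801)) = 1/(-9851/5776 + (4 + 19602)) = 1/(-9851/5776 + 19606) = 1/(113234405/5776) = 5776/113234405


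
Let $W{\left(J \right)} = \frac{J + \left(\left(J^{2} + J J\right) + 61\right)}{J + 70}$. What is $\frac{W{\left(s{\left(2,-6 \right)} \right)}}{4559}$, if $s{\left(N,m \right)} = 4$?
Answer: $\frac{1}{3478} \approx 0.00028752$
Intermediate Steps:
$W{\left(J \right)} = \frac{61 + J + 2 J^{2}}{70 + J}$ ($W{\left(J \right)} = \frac{J + \left(\left(J^{2} + J^{2}\right) + 61\right)}{70 + J} = \frac{J + \left(2 J^{2} + 61\right)}{70 + J} = \frac{J + \left(61 + 2 J^{2}\right)}{70 + J} = \frac{61 + J + 2 J^{2}}{70 + J}$)
$\frac{W{\left(s{\left(2,-6 \right)} \right)}}{4559} = \frac{\frac{1}{70 + 4} \left(61 + 4 + 2 \cdot 4^{2}\right)}{4559} = \frac{61 + 4 + 2 \cdot 16}{74} \cdot \frac{1}{4559} = \frac{61 + 4 + 32}{74} \cdot \frac{1}{4559} = \frac{1}{74} \cdot 97 \cdot \frac{1}{4559} = \frac{97}{74} \cdot \frac{1}{4559} = \frac{1}{3478}$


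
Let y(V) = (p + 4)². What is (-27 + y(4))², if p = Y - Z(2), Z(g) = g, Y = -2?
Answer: 729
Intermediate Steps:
p = -4 (p = -2 - 1*2 = -2 - 2 = -4)
y(V) = 0 (y(V) = (-4 + 4)² = 0² = 0)
(-27 + y(4))² = (-27 + 0)² = (-27)² = 729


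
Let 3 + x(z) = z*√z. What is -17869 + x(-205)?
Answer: -17872 - 205*I*√205 ≈ -17872.0 - 2935.2*I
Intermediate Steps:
x(z) = -3 + z^(3/2) (x(z) = -3 + z*√z = -3 + z^(3/2))
-17869 + x(-205) = -17869 + (-3 + (-205)^(3/2)) = -17869 + (-3 - 205*I*√205) = -17872 - 205*I*√205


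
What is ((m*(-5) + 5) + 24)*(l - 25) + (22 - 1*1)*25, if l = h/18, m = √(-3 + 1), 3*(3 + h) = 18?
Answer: -1171/6 + 745*I*√2/6 ≈ -195.17 + 175.6*I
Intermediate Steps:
h = 3 (h = -3 + (⅓)*18 = -3 + 6 = 3)
m = I*√2 (m = √(-2) = I*√2 ≈ 1.4142*I)
l = ⅙ (l = 3/18 = 3*(1/18) = ⅙ ≈ 0.16667)
((m*(-5) + 5) + 24)*(l - 25) + (22 - 1*1)*25 = (((I*√2)*(-5) + 5) + 24)*(⅙ - 25) + (22 - 1*1)*25 = ((-5*I*√2 + 5) + 24)*(-149/6) + (22 - 1)*25 = ((5 - 5*I*√2) + 24)*(-149/6) + 21*25 = (29 - 5*I*√2)*(-149/6) + 525 = (-4321/6 + 745*I*√2/6) + 525 = -1171/6 + 745*I*√2/6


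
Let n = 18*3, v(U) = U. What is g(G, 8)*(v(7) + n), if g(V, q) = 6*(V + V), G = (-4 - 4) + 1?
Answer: -5124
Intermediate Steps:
G = -7 (G = -8 + 1 = -7)
g(V, q) = 12*V (g(V, q) = 6*(2*V) = 12*V)
n = 54
g(G, 8)*(v(7) + n) = (12*(-7))*(7 + 54) = -84*61 = -5124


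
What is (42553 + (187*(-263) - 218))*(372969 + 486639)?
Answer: -5884876368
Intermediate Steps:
(42553 + (187*(-263) - 218))*(372969 + 486639) = (42553 + (-49181 - 218))*859608 = (42553 - 49399)*859608 = -6846*859608 = -5884876368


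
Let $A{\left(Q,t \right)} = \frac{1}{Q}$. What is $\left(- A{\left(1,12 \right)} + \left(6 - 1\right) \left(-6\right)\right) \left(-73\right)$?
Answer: $2263$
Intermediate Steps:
$\left(- A{\left(1,12 \right)} + \left(6 - 1\right) \left(-6\right)\right) \left(-73\right) = \left(- 1^{-1} + \left(6 - 1\right) \left(-6\right)\right) \left(-73\right) = \left(\left(-1\right) 1 + 5 \left(-6\right)\right) \left(-73\right) = \left(-1 - 30\right) \left(-73\right) = \left(-31\right) \left(-73\right) = 2263$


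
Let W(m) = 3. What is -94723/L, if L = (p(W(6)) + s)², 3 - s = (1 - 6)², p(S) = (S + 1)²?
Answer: -94723/36 ≈ -2631.2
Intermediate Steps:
p(S) = (1 + S)²
s = -22 (s = 3 - (1 - 6)² = 3 - 1*(-5)² = 3 - 1*25 = 3 - 25 = -22)
L = 36 (L = ((1 + 3)² - 22)² = (4² - 22)² = (16 - 22)² = (-6)² = 36)
-94723/L = -94723/36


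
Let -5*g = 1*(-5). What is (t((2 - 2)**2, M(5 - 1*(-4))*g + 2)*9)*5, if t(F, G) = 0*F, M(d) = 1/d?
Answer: 0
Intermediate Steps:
g = 1 (g = -(-5)/5 = -1/5*(-5) = 1)
t(F, G) = 0
(t((2 - 2)**2, M(5 - 1*(-4))*g + 2)*9)*5 = (0*9)*5 = 0*5 = 0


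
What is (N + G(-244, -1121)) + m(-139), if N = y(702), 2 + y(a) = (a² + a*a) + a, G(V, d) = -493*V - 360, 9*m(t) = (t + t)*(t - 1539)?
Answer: 10422644/9 ≈ 1.1581e+6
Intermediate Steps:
m(t) = 2*t*(-1539 + t)/9 (m(t) = ((t + t)*(t - 1539))/9 = ((2*t)*(-1539 + t))/9 = (2*t*(-1539 + t))/9 = 2*t*(-1539 + t)/9)
G(V, d) = -360 - 493*V
y(a) = -2 + a + 2*a² (y(a) = -2 + ((a² + a*a) + a) = -2 + ((a² + a²) + a) = -2 + (2*a² + a) = -2 + (a + 2*a²) = -2 + a + 2*a²)
N = 986308 (N = -2 + 702 + 2*702² = -2 + 702 + 2*492804 = -2 + 702 + 985608 = 986308)
(N + G(-244, -1121)) + m(-139) = (986308 + (-360 - 493*(-244))) + (2/9)*(-139)*(-1539 - 139) = (986308 + (-360 + 120292)) + (2/9)*(-139)*(-1678) = (986308 + 119932) + 466484/9 = 1106240 + 466484/9 = 10422644/9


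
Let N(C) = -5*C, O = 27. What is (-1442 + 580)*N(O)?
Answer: 116370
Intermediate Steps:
(-1442 + 580)*N(O) = (-1442 + 580)*(-5*27) = -862*(-135) = 116370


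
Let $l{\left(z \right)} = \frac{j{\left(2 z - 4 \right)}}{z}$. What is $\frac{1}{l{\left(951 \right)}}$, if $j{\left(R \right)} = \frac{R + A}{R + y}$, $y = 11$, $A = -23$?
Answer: $\frac{605153}{625} \approx 968.25$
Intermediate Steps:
$j{\left(R \right)} = \frac{-23 + R}{11 + R}$ ($j{\left(R \right)} = \frac{R - 23}{R + 11} = \frac{-23 + R}{11 + R}$)
$l{\left(z \right)} = \frac{-27 + 2 z}{z \left(7 + 2 z\right)}$ ($l{\left(z \right)} = \frac{\frac{1}{11 + \left(2 z - 4\right)} \left(-23 + \left(2 z - 4\right)\right)}{z} = \frac{\frac{1}{11 + \left(-4 + 2 z\right)} \left(-23 + \left(-4 + 2 z\right)\right)}{z} = \frac{\frac{1}{7 + 2 z} \left(-27 + 2 z\right)}{z} = \frac{-27 + 2 z}{z \left(7 + 2 z\right)}$)
$\frac{1}{l{\left(951 \right)}} = \frac{1}{\frac{1}{951} \frac{1}{7 + 2 \cdot 951} \left(-27 + 2 \cdot 951\right)} = \frac{1}{\frac{1}{951} \frac{1}{7 + 1902} \left(-27 + 1902\right)} = \frac{1}{\frac{1}{951} \cdot \frac{1}{1909} \cdot 1875} = \frac{1}{\frac{625}{605153}} = \frac{605153}{625}$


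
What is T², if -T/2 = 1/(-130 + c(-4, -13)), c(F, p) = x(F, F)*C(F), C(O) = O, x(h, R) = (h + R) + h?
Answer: 1/1681 ≈ 0.00059488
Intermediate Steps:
x(h, R) = R + 2*h (x(h, R) = (R + h) + h = R + 2*h)
c(F, p) = 3*F² (c(F, p) = (F + 2*F)*F = (3*F)*F = 3*F²)
T = 1/41 (T = -2/(-130 + 3*(-4)²) = -2/(-130 + 3*16) = -2/(-130 + 48) = -2/(-82) = -2*(-1/82) = 1/41 ≈ 0.024390)
T² = (1/41)² = 1/1681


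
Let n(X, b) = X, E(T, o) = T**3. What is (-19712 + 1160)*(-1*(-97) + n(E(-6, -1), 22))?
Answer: 2207688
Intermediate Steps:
(-19712 + 1160)*(-1*(-97) + n(E(-6, -1), 22)) = (-19712 + 1160)*(-1*(-97) + (-6)**3) = -18552*(97 - 216) = -18552*(-119) = 2207688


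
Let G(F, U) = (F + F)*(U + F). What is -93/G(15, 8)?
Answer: -31/230 ≈ -0.13478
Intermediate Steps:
G(F, U) = 2*F*(F + U) (G(F, U) = (2*F)*(F + U) = 2*F*(F + U))
-93/G(15, 8) = -93*1/(30*(15 + 8)) = -93/(2*15*23) = -93/690 = -93*1/690 = -31/230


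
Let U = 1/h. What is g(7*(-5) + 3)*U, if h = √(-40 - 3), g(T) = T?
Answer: 32*I*√43/43 ≈ 4.88*I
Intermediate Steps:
h = I*√43 (h = √(-43) = I*√43 ≈ 6.5574*I)
U = -I*√43/43 (U = 1/(I*√43) = -I*√43/43 ≈ -0.1525*I)
g(7*(-5) + 3)*U = (7*(-5) + 3)*(-I*√43/43) = (-35 + 3)*(-I*√43/43) = -(-32)*I*√43/43 = 32*I*√43/43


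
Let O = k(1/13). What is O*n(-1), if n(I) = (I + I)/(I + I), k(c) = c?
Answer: 1/13 ≈ 0.076923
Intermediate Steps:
n(I) = 1 (n(I) = (2*I)/((2*I)) = (2*I)*(1/(2*I)) = 1)
O = 1/13 ≈ 0.076923
O*n(-1) = (1/13)*1 = 1/13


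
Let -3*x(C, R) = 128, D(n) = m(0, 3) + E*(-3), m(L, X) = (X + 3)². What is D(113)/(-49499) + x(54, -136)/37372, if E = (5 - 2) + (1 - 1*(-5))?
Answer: -1836229/1387407471 ≈ -0.0013235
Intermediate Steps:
E = 9 (E = 3 + (1 + 5) = 3 + 6 = 9)
m(L, X) = (3 + X)²
D(n) = 9 (D(n) = (3 + 3)² + 9*(-3) = 6² - 27 = 36 - 27 = 9)
x(C, R) = -128/3 (x(C, R) = -⅓*128 = -128/3)
D(113)/(-49499) + x(54, -136)/37372 = 9/(-49499) - 128/3/37372 = 9*(-1/49499) - 128/3*1/37372 = -9/49499 - 32/28029 = -1836229/1387407471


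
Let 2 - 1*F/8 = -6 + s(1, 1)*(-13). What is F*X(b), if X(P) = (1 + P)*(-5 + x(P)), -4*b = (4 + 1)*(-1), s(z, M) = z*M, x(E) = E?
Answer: -2835/2 ≈ -1417.5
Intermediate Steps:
s(z, M) = M*z
b = 5/4 (b = -(4 + 1)*(-1)/4 = -5*(-1)/4 = -¼*(-5) = 5/4 ≈ 1.2500)
X(P) = (1 + P)*(-5 + P)
F = 168 (F = 16 - 8*(-6 + (1*1)*(-13)) = 16 - 8*(-6 + 1*(-13)) = 16 - 8*(-6 - 13) = 16 - 8*(-19) = 16 + 152 = 168)
F*X(b) = 168*(-5 + (5/4)² - 4*5/4) = 168*(-5 + 25/16 - 5) = 168*(-135/16) = -2835/2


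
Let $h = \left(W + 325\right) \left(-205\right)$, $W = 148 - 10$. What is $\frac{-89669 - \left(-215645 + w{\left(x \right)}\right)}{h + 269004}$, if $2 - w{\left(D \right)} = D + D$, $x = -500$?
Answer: $\frac{124974}{174089} \approx 0.71787$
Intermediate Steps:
$w{\left(D \right)} = 2 - 2 D$ ($w{\left(D \right)} = 2 - \left(D + D\right) = 2 - 2 D$)
$W = 138$ ($W = 148 - 10 = 138$)
$h = -94915$ ($h = \left(138 + 325\right) \left(-205\right) = 463 \left(-205\right) = -94915$)
$\frac{-89669 - \left(-215645 + w{\left(x \right)}\right)}{h + 269004} = \frac{-89669 + \left(215645 - \left(2 - -1000\right)\right)}{-94915 + 269004} = \frac{-89669 + \left(215645 - \left(2 + 1000\right)\right)}{174089} = \left(-89669 + \left(215645 - 1002\right)\right) \frac{1}{174089} = \left(-89669 + 214643\right) \frac{1}{174089} = 124974 \cdot \frac{1}{174089} = \frac{124974}{174089}$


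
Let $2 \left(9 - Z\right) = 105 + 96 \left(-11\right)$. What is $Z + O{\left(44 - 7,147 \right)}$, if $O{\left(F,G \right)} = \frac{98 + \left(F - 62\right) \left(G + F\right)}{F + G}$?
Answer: $\frac{42323}{92} \approx 460.03$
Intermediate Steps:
$O{\left(F,G \right)} = \frac{98 + \left(-62 + F\right) \left(F + G\right)}{F + G}$
$Z = \frac{969}{2}$ ($Z = 9 - \frac{105 + 96 \left(-11\right)}{2} = 9 - \frac{105 - 1056}{2} = 9 - - \frac{951}{2} = 9 + \frac{951}{2} = \frac{969}{2} \approx 484.5$)
$Z + O{\left(44 - 7,147 \right)} = \frac{969}{2} + \frac{98 + \left(44 - 7\right)^{2} - 62 \left(44 - 7\right) - 9114 + \left(44 - 7\right) 147}{\left(44 - 7\right) + 147} = \frac{969}{2} + \frac{98 + 37^{2} - 2294 - 9114 + 37 \cdot 147}{37 + 147} = \frac{969}{2} + \frac{98 + 1369 - 2294 - 9114 + 5439}{184} = \frac{969}{2} + \frac{1}{184} \left(-4502\right) = \frac{969}{2} - \frac{2251}{92} = \frac{42323}{92}$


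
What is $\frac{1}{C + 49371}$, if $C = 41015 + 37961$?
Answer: $\frac{1}{128347} \approx 7.7914 \cdot 10^{-6}$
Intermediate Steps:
$C = 78976$
$\frac{1}{C + 49371} = \frac{1}{78976 + 49371} = \frac{1}{128347}$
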